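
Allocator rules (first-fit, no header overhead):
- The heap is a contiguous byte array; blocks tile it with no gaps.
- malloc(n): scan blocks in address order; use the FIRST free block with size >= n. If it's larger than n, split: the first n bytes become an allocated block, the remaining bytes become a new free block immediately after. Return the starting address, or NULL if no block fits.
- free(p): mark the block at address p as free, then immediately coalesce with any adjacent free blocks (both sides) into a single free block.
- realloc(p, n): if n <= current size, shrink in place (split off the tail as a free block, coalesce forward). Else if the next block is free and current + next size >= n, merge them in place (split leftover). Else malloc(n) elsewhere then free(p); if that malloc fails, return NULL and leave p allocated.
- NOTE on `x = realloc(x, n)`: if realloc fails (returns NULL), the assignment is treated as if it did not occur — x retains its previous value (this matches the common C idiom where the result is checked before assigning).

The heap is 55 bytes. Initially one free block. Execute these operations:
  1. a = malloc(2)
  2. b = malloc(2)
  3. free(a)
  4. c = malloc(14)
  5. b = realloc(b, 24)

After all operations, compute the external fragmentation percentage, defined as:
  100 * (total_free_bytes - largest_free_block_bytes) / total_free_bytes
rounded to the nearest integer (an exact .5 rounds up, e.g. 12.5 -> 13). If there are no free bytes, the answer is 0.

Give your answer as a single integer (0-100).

Answer: 24

Derivation:
Op 1: a = malloc(2) -> a = 0; heap: [0-1 ALLOC][2-54 FREE]
Op 2: b = malloc(2) -> b = 2; heap: [0-1 ALLOC][2-3 ALLOC][4-54 FREE]
Op 3: free(a) -> (freed a); heap: [0-1 FREE][2-3 ALLOC][4-54 FREE]
Op 4: c = malloc(14) -> c = 4; heap: [0-1 FREE][2-3 ALLOC][4-17 ALLOC][18-54 FREE]
Op 5: b = realloc(b, 24) -> b = 18; heap: [0-3 FREE][4-17 ALLOC][18-41 ALLOC][42-54 FREE]
Free blocks: [4 13] total_free=17 largest=13 -> 100*(17-13)/17 = 400/17 ≈ 23.529 -> rounds to 24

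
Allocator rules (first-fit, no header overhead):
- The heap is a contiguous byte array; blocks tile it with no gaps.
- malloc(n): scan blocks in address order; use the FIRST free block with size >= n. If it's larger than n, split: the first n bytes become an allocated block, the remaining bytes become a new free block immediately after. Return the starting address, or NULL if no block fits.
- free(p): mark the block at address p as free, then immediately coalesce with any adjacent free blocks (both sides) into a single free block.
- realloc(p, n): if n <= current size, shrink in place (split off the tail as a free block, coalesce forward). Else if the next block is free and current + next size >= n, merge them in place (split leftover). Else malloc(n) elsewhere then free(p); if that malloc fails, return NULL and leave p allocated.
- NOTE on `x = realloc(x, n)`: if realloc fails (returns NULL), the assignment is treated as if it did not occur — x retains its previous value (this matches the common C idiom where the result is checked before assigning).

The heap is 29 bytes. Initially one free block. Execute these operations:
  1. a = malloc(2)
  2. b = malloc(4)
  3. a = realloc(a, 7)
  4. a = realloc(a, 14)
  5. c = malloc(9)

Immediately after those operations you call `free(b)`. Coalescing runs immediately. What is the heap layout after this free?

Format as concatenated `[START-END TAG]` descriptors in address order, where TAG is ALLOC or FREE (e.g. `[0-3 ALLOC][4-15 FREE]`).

Op 1: a = malloc(2) -> a = 0; heap: [0-1 ALLOC][2-28 FREE]
Op 2: b = malloc(4) -> b = 2; heap: [0-1 ALLOC][2-5 ALLOC][6-28 FREE]
Op 3: a = realloc(a, 7) -> a = 6; heap: [0-1 FREE][2-5 ALLOC][6-12 ALLOC][13-28 FREE]
Op 4: a = realloc(a, 14) -> a = 6; heap: [0-1 FREE][2-5 ALLOC][6-19 ALLOC][20-28 FREE]
Op 5: c = malloc(9) -> c = 20; heap: [0-1 FREE][2-5 ALLOC][6-19 ALLOC][20-28 ALLOC]
free(b): b = 2 -> block [2-5 ALLOC]; mark free, coalesce with adjacent free neighbors -> [0-5 FREE][6-19 ALLOC][20-28 ALLOC]

Answer: [0-5 FREE][6-19 ALLOC][20-28 ALLOC]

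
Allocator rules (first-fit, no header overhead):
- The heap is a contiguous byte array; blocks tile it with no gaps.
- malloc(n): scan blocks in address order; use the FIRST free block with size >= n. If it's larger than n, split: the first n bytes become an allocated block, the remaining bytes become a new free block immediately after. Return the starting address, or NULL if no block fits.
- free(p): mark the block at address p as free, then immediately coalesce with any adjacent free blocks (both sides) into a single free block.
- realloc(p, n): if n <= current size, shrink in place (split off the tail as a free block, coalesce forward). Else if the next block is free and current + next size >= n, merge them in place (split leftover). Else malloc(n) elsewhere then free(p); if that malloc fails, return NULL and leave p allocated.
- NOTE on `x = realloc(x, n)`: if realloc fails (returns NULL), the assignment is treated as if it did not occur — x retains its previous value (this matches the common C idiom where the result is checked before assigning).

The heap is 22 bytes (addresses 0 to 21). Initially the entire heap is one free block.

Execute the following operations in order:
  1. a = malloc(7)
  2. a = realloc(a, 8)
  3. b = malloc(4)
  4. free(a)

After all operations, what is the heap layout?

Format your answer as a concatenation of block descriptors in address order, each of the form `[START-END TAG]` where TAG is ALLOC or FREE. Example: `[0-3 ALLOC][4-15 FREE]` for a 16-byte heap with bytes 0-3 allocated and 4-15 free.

Answer: [0-7 FREE][8-11 ALLOC][12-21 FREE]

Derivation:
Op 1: a = malloc(7) -> a = 0; heap: [0-6 ALLOC][7-21 FREE]
Op 2: a = realloc(a, 8) -> a = 0; heap: [0-7 ALLOC][8-21 FREE]
Op 3: b = malloc(4) -> b = 8; heap: [0-7 ALLOC][8-11 ALLOC][12-21 FREE]
Op 4: free(a) -> (freed a); heap: [0-7 FREE][8-11 ALLOC][12-21 FREE]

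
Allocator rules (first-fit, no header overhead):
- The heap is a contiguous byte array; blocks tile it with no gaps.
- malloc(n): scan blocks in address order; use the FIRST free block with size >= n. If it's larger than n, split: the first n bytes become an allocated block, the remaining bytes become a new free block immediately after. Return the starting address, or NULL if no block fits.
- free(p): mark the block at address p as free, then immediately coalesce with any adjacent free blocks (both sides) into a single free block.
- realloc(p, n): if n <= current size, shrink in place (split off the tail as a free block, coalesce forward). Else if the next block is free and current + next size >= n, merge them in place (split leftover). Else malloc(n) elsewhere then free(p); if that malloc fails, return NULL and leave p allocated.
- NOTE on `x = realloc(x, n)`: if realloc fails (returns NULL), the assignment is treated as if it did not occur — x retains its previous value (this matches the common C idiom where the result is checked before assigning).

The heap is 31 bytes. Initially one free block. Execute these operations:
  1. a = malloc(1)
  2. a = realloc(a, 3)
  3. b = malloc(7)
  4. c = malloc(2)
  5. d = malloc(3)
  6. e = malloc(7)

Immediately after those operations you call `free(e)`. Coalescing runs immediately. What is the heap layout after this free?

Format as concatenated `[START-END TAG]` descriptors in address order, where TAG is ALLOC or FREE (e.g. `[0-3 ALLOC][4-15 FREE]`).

Op 1: a = malloc(1) -> a = 0; heap: [0-0 ALLOC][1-30 FREE]
Op 2: a = realloc(a, 3) -> a = 0; heap: [0-2 ALLOC][3-30 FREE]
Op 3: b = malloc(7) -> b = 3; heap: [0-2 ALLOC][3-9 ALLOC][10-30 FREE]
Op 4: c = malloc(2) -> c = 10; heap: [0-2 ALLOC][3-9 ALLOC][10-11 ALLOC][12-30 FREE]
Op 5: d = malloc(3) -> d = 12; heap: [0-2 ALLOC][3-9 ALLOC][10-11 ALLOC][12-14 ALLOC][15-30 FREE]
Op 6: e = malloc(7) -> e = 15; heap: [0-2 ALLOC][3-9 ALLOC][10-11 ALLOC][12-14 ALLOC][15-21 ALLOC][22-30 FREE]
free(e): e = 15 -> block [15-21 ALLOC]; mark free, coalesce with adjacent free neighbors -> [0-2 ALLOC][3-9 ALLOC][10-11 ALLOC][12-14 ALLOC][15-30 FREE]

Answer: [0-2 ALLOC][3-9 ALLOC][10-11 ALLOC][12-14 ALLOC][15-30 FREE]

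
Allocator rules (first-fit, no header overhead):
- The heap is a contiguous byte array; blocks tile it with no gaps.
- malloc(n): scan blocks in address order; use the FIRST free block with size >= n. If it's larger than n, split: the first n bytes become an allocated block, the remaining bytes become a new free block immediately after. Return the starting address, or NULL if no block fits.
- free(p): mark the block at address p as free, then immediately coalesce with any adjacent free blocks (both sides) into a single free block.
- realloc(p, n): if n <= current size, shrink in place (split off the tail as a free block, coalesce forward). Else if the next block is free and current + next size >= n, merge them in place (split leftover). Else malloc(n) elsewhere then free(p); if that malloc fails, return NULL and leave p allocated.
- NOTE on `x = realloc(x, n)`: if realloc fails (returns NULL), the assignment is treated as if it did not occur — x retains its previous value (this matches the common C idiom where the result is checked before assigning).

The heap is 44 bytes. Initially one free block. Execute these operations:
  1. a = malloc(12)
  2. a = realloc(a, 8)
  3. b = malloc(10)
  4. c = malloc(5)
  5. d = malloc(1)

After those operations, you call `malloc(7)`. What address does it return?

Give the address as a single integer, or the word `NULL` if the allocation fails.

Op 1: a = malloc(12) -> a = 0; heap: [0-11 ALLOC][12-43 FREE]
Op 2: a = realloc(a, 8) -> a = 0; heap: [0-7 ALLOC][8-43 FREE]
Op 3: b = malloc(10) -> b = 8; heap: [0-7 ALLOC][8-17 ALLOC][18-43 FREE]
Op 4: c = malloc(5) -> c = 18; heap: [0-7 ALLOC][8-17 ALLOC][18-22 ALLOC][23-43 FREE]
Op 5: d = malloc(1) -> d = 23; heap: [0-7 ALLOC][8-17 ALLOC][18-22 ALLOC][23-23 ALLOC][24-43 FREE]
malloc(7): first-fit scan over [0-7 ALLOC][8-17 ALLOC][18-22 ALLOC][23-23 ALLOC][24-43 FREE] -> 24

Answer: 24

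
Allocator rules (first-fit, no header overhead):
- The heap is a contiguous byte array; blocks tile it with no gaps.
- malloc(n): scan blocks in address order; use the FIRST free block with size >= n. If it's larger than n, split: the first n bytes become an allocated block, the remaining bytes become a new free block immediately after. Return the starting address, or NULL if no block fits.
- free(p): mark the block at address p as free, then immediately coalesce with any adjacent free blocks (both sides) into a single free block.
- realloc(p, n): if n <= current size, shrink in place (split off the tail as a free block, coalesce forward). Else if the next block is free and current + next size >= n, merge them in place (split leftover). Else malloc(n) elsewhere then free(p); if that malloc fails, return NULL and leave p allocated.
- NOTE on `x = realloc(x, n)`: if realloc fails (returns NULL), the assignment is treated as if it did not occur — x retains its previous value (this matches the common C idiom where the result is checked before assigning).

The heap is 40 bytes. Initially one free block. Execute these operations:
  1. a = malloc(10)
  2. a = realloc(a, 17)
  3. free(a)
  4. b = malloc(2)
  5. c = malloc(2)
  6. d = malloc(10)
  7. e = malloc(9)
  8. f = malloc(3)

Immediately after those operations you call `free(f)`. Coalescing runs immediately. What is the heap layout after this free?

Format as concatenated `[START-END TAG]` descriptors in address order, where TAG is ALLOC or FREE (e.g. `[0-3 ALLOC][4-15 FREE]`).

Answer: [0-1 ALLOC][2-3 ALLOC][4-13 ALLOC][14-22 ALLOC][23-39 FREE]

Derivation:
Op 1: a = malloc(10) -> a = 0; heap: [0-9 ALLOC][10-39 FREE]
Op 2: a = realloc(a, 17) -> a = 0; heap: [0-16 ALLOC][17-39 FREE]
Op 3: free(a) -> (freed a); heap: [0-39 FREE]
Op 4: b = malloc(2) -> b = 0; heap: [0-1 ALLOC][2-39 FREE]
Op 5: c = malloc(2) -> c = 2; heap: [0-1 ALLOC][2-3 ALLOC][4-39 FREE]
Op 6: d = malloc(10) -> d = 4; heap: [0-1 ALLOC][2-3 ALLOC][4-13 ALLOC][14-39 FREE]
Op 7: e = malloc(9) -> e = 14; heap: [0-1 ALLOC][2-3 ALLOC][4-13 ALLOC][14-22 ALLOC][23-39 FREE]
Op 8: f = malloc(3) -> f = 23; heap: [0-1 ALLOC][2-3 ALLOC][4-13 ALLOC][14-22 ALLOC][23-25 ALLOC][26-39 FREE]
free(f): f = 23 -> block [23-25 ALLOC]; mark free, coalesce with adjacent free neighbors -> [0-1 ALLOC][2-3 ALLOC][4-13 ALLOC][14-22 ALLOC][23-39 FREE]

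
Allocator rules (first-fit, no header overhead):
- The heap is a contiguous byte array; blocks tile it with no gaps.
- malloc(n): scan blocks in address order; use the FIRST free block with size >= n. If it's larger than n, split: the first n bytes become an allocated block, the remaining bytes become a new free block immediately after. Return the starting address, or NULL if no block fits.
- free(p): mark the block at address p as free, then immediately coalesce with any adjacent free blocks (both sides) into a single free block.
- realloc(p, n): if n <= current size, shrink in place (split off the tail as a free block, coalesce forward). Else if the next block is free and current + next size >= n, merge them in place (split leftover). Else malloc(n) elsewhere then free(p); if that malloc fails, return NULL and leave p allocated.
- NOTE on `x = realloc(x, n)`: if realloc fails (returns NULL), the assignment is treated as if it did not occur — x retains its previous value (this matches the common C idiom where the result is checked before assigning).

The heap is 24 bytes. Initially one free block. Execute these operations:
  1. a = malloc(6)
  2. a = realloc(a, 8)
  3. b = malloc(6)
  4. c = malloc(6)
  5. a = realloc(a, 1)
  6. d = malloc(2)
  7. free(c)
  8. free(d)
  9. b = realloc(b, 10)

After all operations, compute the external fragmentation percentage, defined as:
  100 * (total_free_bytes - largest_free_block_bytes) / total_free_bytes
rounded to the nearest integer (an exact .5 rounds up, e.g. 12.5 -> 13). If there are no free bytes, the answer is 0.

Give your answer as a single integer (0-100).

Answer: 46

Derivation:
Op 1: a = malloc(6) -> a = 0; heap: [0-5 ALLOC][6-23 FREE]
Op 2: a = realloc(a, 8) -> a = 0; heap: [0-7 ALLOC][8-23 FREE]
Op 3: b = malloc(6) -> b = 8; heap: [0-7 ALLOC][8-13 ALLOC][14-23 FREE]
Op 4: c = malloc(6) -> c = 14; heap: [0-7 ALLOC][8-13 ALLOC][14-19 ALLOC][20-23 FREE]
Op 5: a = realloc(a, 1) -> a = 0; heap: [0-0 ALLOC][1-7 FREE][8-13 ALLOC][14-19 ALLOC][20-23 FREE]
Op 6: d = malloc(2) -> d = 1; heap: [0-0 ALLOC][1-2 ALLOC][3-7 FREE][8-13 ALLOC][14-19 ALLOC][20-23 FREE]
Op 7: free(c) -> (freed c); heap: [0-0 ALLOC][1-2 ALLOC][3-7 FREE][8-13 ALLOC][14-23 FREE]
Op 8: free(d) -> (freed d); heap: [0-0 ALLOC][1-7 FREE][8-13 ALLOC][14-23 FREE]
Op 9: b = realloc(b, 10) -> b = 8; heap: [0-0 ALLOC][1-7 FREE][8-17 ALLOC][18-23 FREE]
Free blocks: [7 6] total_free=13 largest=7 -> 100*(13-7)/13 = 600/13 ≈ 46.154 -> rounds to 46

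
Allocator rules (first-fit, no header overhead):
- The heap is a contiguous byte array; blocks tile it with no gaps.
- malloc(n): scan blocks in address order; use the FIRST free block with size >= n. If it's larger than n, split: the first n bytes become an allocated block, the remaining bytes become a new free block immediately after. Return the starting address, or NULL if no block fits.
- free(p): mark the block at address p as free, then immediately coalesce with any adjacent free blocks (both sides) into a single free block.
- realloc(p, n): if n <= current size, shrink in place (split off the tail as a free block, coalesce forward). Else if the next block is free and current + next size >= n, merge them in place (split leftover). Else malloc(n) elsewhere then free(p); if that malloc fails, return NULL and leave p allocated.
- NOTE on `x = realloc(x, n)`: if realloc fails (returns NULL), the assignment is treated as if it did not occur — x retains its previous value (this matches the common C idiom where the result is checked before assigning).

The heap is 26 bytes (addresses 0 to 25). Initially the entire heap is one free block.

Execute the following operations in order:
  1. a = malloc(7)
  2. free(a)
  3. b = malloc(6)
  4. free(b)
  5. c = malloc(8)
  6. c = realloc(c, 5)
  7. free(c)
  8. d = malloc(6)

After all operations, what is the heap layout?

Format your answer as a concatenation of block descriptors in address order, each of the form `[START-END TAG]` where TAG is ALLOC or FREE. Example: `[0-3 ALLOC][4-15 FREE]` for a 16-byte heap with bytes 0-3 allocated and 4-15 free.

Answer: [0-5 ALLOC][6-25 FREE]

Derivation:
Op 1: a = malloc(7) -> a = 0; heap: [0-6 ALLOC][7-25 FREE]
Op 2: free(a) -> (freed a); heap: [0-25 FREE]
Op 3: b = malloc(6) -> b = 0; heap: [0-5 ALLOC][6-25 FREE]
Op 4: free(b) -> (freed b); heap: [0-25 FREE]
Op 5: c = malloc(8) -> c = 0; heap: [0-7 ALLOC][8-25 FREE]
Op 6: c = realloc(c, 5) -> c = 0; heap: [0-4 ALLOC][5-25 FREE]
Op 7: free(c) -> (freed c); heap: [0-25 FREE]
Op 8: d = malloc(6) -> d = 0; heap: [0-5 ALLOC][6-25 FREE]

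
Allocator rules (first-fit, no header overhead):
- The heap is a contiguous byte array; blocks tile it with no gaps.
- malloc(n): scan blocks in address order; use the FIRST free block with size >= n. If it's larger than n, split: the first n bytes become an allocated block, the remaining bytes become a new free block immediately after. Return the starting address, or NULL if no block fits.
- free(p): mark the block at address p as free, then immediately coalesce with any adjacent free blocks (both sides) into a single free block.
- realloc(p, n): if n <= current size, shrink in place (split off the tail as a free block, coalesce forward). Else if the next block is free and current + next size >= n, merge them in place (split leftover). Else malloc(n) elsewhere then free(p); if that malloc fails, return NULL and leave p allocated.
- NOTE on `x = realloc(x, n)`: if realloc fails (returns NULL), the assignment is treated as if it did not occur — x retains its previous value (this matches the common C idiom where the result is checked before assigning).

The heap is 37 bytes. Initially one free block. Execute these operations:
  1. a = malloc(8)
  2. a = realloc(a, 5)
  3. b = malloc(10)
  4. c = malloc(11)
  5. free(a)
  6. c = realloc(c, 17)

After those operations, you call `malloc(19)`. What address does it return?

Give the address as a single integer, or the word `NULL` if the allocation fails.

Op 1: a = malloc(8) -> a = 0; heap: [0-7 ALLOC][8-36 FREE]
Op 2: a = realloc(a, 5) -> a = 0; heap: [0-4 ALLOC][5-36 FREE]
Op 3: b = malloc(10) -> b = 5; heap: [0-4 ALLOC][5-14 ALLOC][15-36 FREE]
Op 4: c = malloc(11) -> c = 15; heap: [0-4 ALLOC][5-14 ALLOC][15-25 ALLOC][26-36 FREE]
Op 5: free(a) -> (freed a); heap: [0-4 FREE][5-14 ALLOC][15-25 ALLOC][26-36 FREE]
Op 6: c = realloc(c, 17) -> c = 15; heap: [0-4 FREE][5-14 ALLOC][15-31 ALLOC][32-36 FREE]
malloc(19): first-fit scan over [0-4 FREE][5-14 ALLOC][15-31 ALLOC][32-36 FREE] -> NULL

Answer: NULL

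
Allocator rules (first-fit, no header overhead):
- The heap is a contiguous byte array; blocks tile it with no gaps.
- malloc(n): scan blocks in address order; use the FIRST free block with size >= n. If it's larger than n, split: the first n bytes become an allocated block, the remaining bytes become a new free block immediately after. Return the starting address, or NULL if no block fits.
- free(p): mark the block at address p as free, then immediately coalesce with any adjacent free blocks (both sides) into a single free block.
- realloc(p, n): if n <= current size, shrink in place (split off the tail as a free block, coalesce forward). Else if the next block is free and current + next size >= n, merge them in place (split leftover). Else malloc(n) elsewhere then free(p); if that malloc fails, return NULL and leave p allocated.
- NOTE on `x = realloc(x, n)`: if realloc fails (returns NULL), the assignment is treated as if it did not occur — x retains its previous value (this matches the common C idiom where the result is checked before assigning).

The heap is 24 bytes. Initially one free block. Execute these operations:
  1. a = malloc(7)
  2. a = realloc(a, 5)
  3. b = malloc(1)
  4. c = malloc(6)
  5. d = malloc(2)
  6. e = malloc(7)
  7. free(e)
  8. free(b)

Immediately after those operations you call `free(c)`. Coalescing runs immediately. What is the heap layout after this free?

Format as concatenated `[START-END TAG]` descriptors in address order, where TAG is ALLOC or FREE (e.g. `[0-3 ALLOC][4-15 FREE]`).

Answer: [0-4 ALLOC][5-11 FREE][12-13 ALLOC][14-23 FREE]

Derivation:
Op 1: a = malloc(7) -> a = 0; heap: [0-6 ALLOC][7-23 FREE]
Op 2: a = realloc(a, 5) -> a = 0; heap: [0-4 ALLOC][5-23 FREE]
Op 3: b = malloc(1) -> b = 5; heap: [0-4 ALLOC][5-5 ALLOC][6-23 FREE]
Op 4: c = malloc(6) -> c = 6; heap: [0-4 ALLOC][5-5 ALLOC][6-11 ALLOC][12-23 FREE]
Op 5: d = malloc(2) -> d = 12; heap: [0-4 ALLOC][5-5 ALLOC][6-11 ALLOC][12-13 ALLOC][14-23 FREE]
Op 6: e = malloc(7) -> e = 14; heap: [0-4 ALLOC][5-5 ALLOC][6-11 ALLOC][12-13 ALLOC][14-20 ALLOC][21-23 FREE]
Op 7: free(e) -> (freed e); heap: [0-4 ALLOC][5-5 ALLOC][6-11 ALLOC][12-13 ALLOC][14-23 FREE]
Op 8: free(b) -> (freed b); heap: [0-4 ALLOC][5-5 FREE][6-11 ALLOC][12-13 ALLOC][14-23 FREE]
free(c): c = 6 -> block [6-11 ALLOC]; mark free, coalesce with adjacent free neighbors -> [0-4 ALLOC][5-11 FREE][12-13 ALLOC][14-23 FREE]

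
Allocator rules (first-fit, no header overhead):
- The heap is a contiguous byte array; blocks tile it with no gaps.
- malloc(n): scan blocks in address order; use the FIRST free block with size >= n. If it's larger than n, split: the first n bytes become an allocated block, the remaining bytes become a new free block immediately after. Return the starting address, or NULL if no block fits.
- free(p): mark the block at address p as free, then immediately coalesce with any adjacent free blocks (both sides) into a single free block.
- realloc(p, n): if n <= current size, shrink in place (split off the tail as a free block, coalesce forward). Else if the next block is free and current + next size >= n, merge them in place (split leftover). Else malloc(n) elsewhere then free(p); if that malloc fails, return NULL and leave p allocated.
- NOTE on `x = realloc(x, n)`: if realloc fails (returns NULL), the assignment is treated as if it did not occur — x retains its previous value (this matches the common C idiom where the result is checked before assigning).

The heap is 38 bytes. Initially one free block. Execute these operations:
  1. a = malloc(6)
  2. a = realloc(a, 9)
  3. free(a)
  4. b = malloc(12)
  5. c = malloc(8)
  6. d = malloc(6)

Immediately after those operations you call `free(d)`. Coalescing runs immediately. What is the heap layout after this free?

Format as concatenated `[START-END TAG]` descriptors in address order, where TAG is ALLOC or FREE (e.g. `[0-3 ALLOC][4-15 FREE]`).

Answer: [0-11 ALLOC][12-19 ALLOC][20-37 FREE]

Derivation:
Op 1: a = malloc(6) -> a = 0; heap: [0-5 ALLOC][6-37 FREE]
Op 2: a = realloc(a, 9) -> a = 0; heap: [0-8 ALLOC][9-37 FREE]
Op 3: free(a) -> (freed a); heap: [0-37 FREE]
Op 4: b = malloc(12) -> b = 0; heap: [0-11 ALLOC][12-37 FREE]
Op 5: c = malloc(8) -> c = 12; heap: [0-11 ALLOC][12-19 ALLOC][20-37 FREE]
Op 6: d = malloc(6) -> d = 20; heap: [0-11 ALLOC][12-19 ALLOC][20-25 ALLOC][26-37 FREE]
free(d): d = 20 -> block [20-25 ALLOC]; mark free, coalesce with adjacent free neighbors -> [0-11 ALLOC][12-19 ALLOC][20-37 FREE]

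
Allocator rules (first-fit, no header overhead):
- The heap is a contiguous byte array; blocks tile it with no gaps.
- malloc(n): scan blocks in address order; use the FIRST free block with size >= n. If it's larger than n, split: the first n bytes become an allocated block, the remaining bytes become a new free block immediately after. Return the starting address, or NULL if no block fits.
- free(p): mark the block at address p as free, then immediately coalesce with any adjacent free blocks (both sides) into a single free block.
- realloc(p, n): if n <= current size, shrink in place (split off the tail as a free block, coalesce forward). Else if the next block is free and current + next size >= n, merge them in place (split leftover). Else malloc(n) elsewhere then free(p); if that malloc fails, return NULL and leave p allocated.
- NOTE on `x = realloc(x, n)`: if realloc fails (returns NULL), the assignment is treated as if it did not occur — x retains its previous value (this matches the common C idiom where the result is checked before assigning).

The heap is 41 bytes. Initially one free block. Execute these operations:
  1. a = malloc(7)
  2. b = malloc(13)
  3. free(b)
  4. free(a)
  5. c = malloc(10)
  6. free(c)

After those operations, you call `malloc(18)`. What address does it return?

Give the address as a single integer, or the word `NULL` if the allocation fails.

Op 1: a = malloc(7) -> a = 0; heap: [0-6 ALLOC][7-40 FREE]
Op 2: b = malloc(13) -> b = 7; heap: [0-6 ALLOC][7-19 ALLOC][20-40 FREE]
Op 3: free(b) -> (freed b); heap: [0-6 ALLOC][7-40 FREE]
Op 4: free(a) -> (freed a); heap: [0-40 FREE]
Op 5: c = malloc(10) -> c = 0; heap: [0-9 ALLOC][10-40 FREE]
Op 6: free(c) -> (freed c); heap: [0-40 FREE]
malloc(18): first-fit scan over [0-40 FREE] -> 0

Answer: 0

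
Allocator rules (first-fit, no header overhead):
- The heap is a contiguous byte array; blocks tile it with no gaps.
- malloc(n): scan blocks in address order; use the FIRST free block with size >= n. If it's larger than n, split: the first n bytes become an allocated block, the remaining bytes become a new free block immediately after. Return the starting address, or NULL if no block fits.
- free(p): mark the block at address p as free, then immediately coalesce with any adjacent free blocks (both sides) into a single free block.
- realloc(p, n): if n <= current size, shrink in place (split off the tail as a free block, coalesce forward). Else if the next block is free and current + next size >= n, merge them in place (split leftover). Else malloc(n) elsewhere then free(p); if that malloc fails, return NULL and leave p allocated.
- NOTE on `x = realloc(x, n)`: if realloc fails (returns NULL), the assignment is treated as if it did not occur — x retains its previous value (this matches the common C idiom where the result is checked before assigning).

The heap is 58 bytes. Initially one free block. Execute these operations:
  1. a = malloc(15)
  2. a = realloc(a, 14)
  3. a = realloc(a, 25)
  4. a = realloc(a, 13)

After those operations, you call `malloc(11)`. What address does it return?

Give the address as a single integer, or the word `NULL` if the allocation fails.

Op 1: a = malloc(15) -> a = 0; heap: [0-14 ALLOC][15-57 FREE]
Op 2: a = realloc(a, 14) -> a = 0; heap: [0-13 ALLOC][14-57 FREE]
Op 3: a = realloc(a, 25) -> a = 0; heap: [0-24 ALLOC][25-57 FREE]
Op 4: a = realloc(a, 13) -> a = 0; heap: [0-12 ALLOC][13-57 FREE]
malloc(11): first-fit scan over [0-12 ALLOC][13-57 FREE] -> 13

Answer: 13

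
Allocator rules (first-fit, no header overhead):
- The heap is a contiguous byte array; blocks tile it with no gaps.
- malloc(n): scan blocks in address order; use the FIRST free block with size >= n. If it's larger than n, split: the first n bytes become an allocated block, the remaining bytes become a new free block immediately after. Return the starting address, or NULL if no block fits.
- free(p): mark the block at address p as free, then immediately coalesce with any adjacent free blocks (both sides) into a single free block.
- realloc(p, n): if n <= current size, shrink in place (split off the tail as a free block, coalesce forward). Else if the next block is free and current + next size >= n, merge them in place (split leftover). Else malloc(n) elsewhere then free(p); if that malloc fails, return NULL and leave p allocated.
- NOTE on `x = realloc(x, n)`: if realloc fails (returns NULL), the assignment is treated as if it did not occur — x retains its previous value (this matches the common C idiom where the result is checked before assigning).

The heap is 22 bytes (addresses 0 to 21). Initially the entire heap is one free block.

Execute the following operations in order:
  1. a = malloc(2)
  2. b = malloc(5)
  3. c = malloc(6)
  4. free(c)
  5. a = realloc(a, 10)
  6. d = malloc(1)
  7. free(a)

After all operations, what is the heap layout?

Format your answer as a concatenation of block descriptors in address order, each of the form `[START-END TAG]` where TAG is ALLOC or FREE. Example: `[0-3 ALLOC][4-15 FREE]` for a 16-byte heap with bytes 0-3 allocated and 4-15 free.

Op 1: a = malloc(2) -> a = 0; heap: [0-1 ALLOC][2-21 FREE]
Op 2: b = malloc(5) -> b = 2; heap: [0-1 ALLOC][2-6 ALLOC][7-21 FREE]
Op 3: c = malloc(6) -> c = 7; heap: [0-1 ALLOC][2-6 ALLOC][7-12 ALLOC][13-21 FREE]
Op 4: free(c) -> (freed c); heap: [0-1 ALLOC][2-6 ALLOC][7-21 FREE]
Op 5: a = realloc(a, 10) -> a = 7; heap: [0-1 FREE][2-6 ALLOC][7-16 ALLOC][17-21 FREE]
Op 6: d = malloc(1) -> d = 0; heap: [0-0 ALLOC][1-1 FREE][2-6 ALLOC][7-16 ALLOC][17-21 FREE]
Op 7: free(a) -> (freed a); heap: [0-0 ALLOC][1-1 FREE][2-6 ALLOC][7-21 FREE]

Answer: [0-0 ALLOC][1-1 FREE][2-6 ALLOC][7-21 FREE]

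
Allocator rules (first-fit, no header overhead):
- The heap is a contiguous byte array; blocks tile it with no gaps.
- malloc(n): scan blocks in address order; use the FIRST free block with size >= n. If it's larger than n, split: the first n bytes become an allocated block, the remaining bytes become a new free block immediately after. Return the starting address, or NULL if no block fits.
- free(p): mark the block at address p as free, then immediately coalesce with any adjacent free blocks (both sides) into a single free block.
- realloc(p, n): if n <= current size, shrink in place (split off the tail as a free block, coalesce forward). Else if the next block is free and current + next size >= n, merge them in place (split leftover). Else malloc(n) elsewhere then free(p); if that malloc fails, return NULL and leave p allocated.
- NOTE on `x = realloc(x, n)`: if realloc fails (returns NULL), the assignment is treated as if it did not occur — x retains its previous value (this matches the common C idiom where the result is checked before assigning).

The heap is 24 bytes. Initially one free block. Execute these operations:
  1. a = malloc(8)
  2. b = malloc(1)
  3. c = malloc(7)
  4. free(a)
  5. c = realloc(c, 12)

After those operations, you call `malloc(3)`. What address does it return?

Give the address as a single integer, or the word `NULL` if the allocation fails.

Answer: 0

Derivation:
Op 1: a = malloc(8) -> a = 0; heap: [0-7 ALLOC][8-23 FREE]
Op 2: b = malloc(1) -> b = 8; heap: [0-7 ALLOC][8-8 ALLOC][9-23 FREE]
Op 3: c = malloc(7) -> c = 9; heap: [0-7 ALLOC][8-8 ALLOC][9-15 ALLOC][16-23 FREE]
Op 4: free(a) -> (freed a); heap: [0-7 FREE][8-8 ALLOC][9-15 ALLOC][16-23 FREE]
Op 5: c = realloc(c, 12) -> c = 9; heap: [0-7 FREE][8-8 ALLOC][9-20 ALLOC][21-23 FREE]
malloc(3): first-fit scan over [0-7 FREE][8-8 ALLOC][9-20 ALLOC][21-23 FREE] -> 0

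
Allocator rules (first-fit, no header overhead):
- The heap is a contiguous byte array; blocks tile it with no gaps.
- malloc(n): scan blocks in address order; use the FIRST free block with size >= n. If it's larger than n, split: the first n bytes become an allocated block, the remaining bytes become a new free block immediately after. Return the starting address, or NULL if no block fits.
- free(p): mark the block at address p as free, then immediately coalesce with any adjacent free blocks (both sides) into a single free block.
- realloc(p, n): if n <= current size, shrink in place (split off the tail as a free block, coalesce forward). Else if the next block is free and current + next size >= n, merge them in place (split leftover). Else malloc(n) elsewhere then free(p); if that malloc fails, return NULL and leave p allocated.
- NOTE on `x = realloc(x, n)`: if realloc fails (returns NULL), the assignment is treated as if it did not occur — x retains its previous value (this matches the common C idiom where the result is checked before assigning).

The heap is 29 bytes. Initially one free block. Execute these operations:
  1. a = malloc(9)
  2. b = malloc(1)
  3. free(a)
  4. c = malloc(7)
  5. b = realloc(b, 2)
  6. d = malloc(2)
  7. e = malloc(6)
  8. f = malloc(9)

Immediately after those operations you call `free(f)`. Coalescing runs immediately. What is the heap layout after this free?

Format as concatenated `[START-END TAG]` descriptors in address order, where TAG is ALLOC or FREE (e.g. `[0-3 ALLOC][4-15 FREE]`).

Op 1: a = malloc(9) -> a = 0; heap: [0-8 ALLOC][9-28 FREE]
Op 2: b = malloc(1) -> b = 9; heap: [0-8 ALLOC][9-9 ALLOC][10-28 FREE]
Op 3: free(a) -> (freed a); heap: [0-8 FREE][9-9 ALLOC][10-28 FREE]
Op 4: c = malloc(7) -> c = 0; heap: [0-6 ALLOC][7-8 FREE][9-9 ALLOC][10-28 FREE]
Op 5: b = realloc(b, 2) -> b = 9; heap: [0-6 ALLOC][7-8 FREE][9-10 ALLOC][11-28 FREE]
Op 6: d = malloc(2) -> d = 7; heap: [0-6 ALLOC][7-8 ALLOC][9-10 ALLOC][11-28 FREE]
Op 7: e = malloc(6) -> e = 11; heap: [0-6 ALLOC][7-8 ALLOC][9-10 ALLOC][11-16 ALLOC][17-28 FREE]
Op 8: f = malloc(9) -> f = 17; heap: [0-6 ALLOC][7-8 ALLOC][9-10 ALLOC][11-16 ALLOC][17-25 ALLOC][26-28 FREE]
free(f): f = 17 -> block [17-25 ALLOC]; mark free, coalesce with adjacent free neighbors -> [0-6 ALLOC][7-8 ALLOC][9-10 ALLOC][11-16 ALLOC][17-28 FREE]

Answer: [0-6 ALLOC][7-8 ALLOC][9-10 ALLOC][11-16 ALLOC][17-28 FREE]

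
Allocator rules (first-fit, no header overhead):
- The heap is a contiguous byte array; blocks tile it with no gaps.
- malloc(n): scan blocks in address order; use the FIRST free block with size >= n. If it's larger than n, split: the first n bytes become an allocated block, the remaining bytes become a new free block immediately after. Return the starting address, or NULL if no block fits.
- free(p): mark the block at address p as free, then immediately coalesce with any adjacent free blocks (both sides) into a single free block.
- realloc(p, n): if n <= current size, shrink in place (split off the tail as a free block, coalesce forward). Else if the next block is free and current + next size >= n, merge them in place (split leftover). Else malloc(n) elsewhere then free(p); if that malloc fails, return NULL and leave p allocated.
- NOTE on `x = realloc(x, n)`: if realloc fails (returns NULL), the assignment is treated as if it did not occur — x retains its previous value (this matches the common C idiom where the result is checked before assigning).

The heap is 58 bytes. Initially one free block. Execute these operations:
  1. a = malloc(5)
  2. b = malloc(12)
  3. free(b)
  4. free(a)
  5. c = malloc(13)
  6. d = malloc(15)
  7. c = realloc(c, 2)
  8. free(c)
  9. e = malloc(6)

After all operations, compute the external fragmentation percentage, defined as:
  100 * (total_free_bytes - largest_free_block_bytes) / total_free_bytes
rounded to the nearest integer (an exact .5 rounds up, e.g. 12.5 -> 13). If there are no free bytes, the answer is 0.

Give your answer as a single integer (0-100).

Op 1: a = malloc(5) -> a = 0; heap: [0-4 ALLOC][5-57 FREE]
Op 2: b = malloc(12) -> b = 5; heap: [0-4 ALLOC][5-16 ALLOC][17-57 FREE]
Op 3: free(b) -> (freed b); heap: [0-4 ALLOC][5-57 FREE]
Op 4: free(a) -> (freed a); heap: [0-57 FREE]
Op 5: c = malloc(13) -> c = 0; heap: [0-12 ALLOC][13-57 FREE]
Op 6: d = malloc(15) -> d = 13; heap: [0-12 ALLOC][13-27 ALLOC][28-57 FREE]
Op 7: c = realloc(c, 2) -> c = 0; heap: [0-1 ALLOC][2-12 FREE][13-27 ALLOC][28-57 FREE]
Op 8: free(c) -> (freed c); heap: [0-12 FREE][13-27 ALLOC][28-57 FREE]
Op 9: e = malloc(6) -> e = 0; heap: [0-5 ALLOC][6-12 FREE][13-27 ALLOC][28-57 FREE]
Free blocks: [7 30] total_free=37 largest=30 -> 100*(37-30)/37 = 700/37 ≈ 18.919 -> rounds to 19

Answer: 19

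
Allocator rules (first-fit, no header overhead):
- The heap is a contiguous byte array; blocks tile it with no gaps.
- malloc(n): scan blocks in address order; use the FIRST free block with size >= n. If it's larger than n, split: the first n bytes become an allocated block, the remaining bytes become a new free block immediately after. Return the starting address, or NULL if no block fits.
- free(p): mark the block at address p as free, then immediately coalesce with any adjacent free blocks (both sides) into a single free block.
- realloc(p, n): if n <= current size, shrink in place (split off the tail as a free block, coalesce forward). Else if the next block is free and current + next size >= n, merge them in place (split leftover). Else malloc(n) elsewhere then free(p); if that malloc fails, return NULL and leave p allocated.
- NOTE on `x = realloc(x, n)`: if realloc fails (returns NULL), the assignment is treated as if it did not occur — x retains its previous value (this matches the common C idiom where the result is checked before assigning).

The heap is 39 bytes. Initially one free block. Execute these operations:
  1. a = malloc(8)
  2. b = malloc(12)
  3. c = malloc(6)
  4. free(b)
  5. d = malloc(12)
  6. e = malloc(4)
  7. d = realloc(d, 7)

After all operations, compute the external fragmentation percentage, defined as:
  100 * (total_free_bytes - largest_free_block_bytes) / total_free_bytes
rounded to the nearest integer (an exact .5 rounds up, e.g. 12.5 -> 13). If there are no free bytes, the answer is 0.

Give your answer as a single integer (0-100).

Answer: 36

Derivation:
Op 1: a = malloc(8) -> a = 0; heap: [0-7 ALLOC][8-38 FREE]
Op 2: b = malloc(12) -> b = 8; heap: [0-7 ALLOC][8-19 ALLOC][20-38 FREE]
Op 3: c = malloc(6) -> c = 20; heap: [0-7 ALLOC][8-19 ALLOC][20-25 ALLOC][26-38 FREE]
Op 4: free(b) -> (freed b); heap: [0-7 ALLOC][8-19 FREE][20-25 ALLOC][26-38 FREE]
Op 5: d = malloc(12) -> d = 8; heap: [0-7 ALLOC][8-19 ALLOC][20-25 ALLOC][26-38 FREE]
Op 6: e = malloc(4) -> e = 26; heap: [0-7 ALLOC][8-19 ALLOC][20-25 ALLOC][26-29 ALLOC][30-38 FREE]
Op 7: d = realloc(d, 7) -> d = 8; heap: [0-7 ALLOC][8-14 ALLOC][15-19 FREE][20-25 ALLOC][26-29 ALLOC][30-38 FREE]
Free blocks: [5 9] total_free=14 largest=9 -> 100*(14-9)/14 = 500/14 ≈ 35.714 -> rounds to 36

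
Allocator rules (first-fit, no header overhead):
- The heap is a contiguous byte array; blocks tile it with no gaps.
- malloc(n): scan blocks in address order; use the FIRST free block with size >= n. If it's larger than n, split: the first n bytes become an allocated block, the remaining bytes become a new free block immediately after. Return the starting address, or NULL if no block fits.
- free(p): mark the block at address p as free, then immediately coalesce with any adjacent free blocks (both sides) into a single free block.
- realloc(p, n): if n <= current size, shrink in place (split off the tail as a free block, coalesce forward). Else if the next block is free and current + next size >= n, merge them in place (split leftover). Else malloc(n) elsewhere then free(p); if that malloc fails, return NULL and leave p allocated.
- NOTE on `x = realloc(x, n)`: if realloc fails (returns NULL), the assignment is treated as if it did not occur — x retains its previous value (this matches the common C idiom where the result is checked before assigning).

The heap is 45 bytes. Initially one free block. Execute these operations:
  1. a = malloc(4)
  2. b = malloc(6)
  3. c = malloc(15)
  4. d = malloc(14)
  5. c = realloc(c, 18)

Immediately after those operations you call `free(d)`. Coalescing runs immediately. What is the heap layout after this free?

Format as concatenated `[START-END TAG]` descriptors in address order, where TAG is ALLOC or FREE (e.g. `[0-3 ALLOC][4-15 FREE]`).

Answer: [0-3 ALLOC][4-9 ALLOC][10-24 ALLOC][25-44 FREE]

Derivation:
Op 1: a = malloc(4) -> a = 0; heap: [0-3 ALLOC][4-44 FREE]
Op 2: b = malloc(6) -> b = 4; heap: [0-3 ALLOC][4-9 ALLOC][10-44 FREE]
Op 3: c = malloc(15) -> c = 10; heap: [0-3 ALLOC][4-9 ALLOC][10-24 ALLOC][25-44 FREE]
Op 4: d = malloc(14) -> d = 25; heap: [0-3 ALLOC][4-9 ALLOC][10-24 ALLOC][25-38 ALLOC][39-44 FREE]
Op 5: c = realloc(c, 18) -> NULL (c unchanged); heap: [0-3 ALLOC][4-9 ALLOC][10-24 ALLOC][25-38 ALLOC][39-44 FREE]
free(d): d = 25 -> block [25-38 ALLOC]; mark free, coalesce with adjacent free neighbors -> [0-3 ALLOC][4-9 ALLOC][10-24 ALLOC][25-44 FREE]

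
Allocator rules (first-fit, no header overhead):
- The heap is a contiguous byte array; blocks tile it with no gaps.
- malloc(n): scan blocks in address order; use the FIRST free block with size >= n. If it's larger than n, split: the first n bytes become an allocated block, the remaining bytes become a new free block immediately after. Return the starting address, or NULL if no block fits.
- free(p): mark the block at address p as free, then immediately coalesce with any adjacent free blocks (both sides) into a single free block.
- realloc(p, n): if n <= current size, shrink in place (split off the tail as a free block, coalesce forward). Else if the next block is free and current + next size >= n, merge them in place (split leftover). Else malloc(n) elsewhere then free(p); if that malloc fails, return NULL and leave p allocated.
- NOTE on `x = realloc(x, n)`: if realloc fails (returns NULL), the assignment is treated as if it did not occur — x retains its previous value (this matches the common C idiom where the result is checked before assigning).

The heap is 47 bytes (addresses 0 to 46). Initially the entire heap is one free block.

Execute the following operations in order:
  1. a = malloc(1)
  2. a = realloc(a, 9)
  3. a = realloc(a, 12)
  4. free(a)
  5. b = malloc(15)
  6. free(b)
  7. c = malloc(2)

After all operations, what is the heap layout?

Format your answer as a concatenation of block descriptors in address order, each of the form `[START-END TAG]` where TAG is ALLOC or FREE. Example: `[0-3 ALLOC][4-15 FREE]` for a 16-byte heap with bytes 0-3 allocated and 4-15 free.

Op 1: a = malloc(1) -> a = 0; heap: [0-0 ALLOC][1-46 FREE]
Op 2: a = realloc(a, 9) -> a = 0; heap: [0-8 ALLOC][9-46 FREE]
Op 3: a = realloc(a, 12) -> a = 0; heap: [0-11 ALLOC][12-46 FREE]
Op 4: free(a) -> (freed a); heap: [0-46 FREE]
Op 5: b = malloc(15) -> b = 0; heap: [0-14 ALLOC][15-46 FREE]
Op 6: free(b) -> (freed b); heap: [0-46 FREE]
Op 7: c = malloc(2) -> c = 0; heap: [0-1 ALLOC][2-46 FREE]

Answer: [0-1 ALLOC][2-46 FREE]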